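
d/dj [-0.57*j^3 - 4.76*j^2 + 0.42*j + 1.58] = -1.71*j^2 - 9.52*j + 0.42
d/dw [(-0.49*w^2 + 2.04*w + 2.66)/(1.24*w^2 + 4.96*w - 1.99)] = (-4.96*w^2 - 4.6466*w - 17.2532)/(1.5376*w^4 + 12.3008*w^3 + 19.6664*w^2 - 19.7408*w + 3.9601)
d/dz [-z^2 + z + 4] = 1 - 2*z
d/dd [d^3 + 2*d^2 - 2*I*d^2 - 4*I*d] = 3*d^2 + 4*d*(1 - I) - 4*I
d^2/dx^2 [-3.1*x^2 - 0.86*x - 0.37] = -6.20000000000000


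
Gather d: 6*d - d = 5*d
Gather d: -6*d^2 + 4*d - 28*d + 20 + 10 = -6*d^2 - 24*d + 30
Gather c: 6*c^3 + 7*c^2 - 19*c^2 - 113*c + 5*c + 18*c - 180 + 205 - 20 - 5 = 6*c^3 - 12*c^2 - 90*c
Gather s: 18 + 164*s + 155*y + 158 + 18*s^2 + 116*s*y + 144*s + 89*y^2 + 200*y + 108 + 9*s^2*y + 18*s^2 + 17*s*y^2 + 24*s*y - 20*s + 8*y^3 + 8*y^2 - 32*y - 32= s^2*(9*y + 36) + s*(17*y^2 + 140*y + 288) + 8*y^3 + 97*y^2 + 323*y + 252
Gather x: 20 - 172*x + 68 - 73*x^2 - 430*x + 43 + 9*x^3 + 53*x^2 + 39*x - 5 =9*x^3 - 20*x^2 - 563*x + 126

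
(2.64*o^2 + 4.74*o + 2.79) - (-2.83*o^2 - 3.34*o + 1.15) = 5.47*o^2 + 8.08*o + 1.64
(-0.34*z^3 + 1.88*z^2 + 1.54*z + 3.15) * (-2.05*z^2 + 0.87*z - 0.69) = 0.697*z^5 - 4.1498*z^4 - 1.2868*z^3 - 6.4149*z^2 + 1.6779*z - 2.1735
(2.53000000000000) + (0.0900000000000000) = 2.62000000000000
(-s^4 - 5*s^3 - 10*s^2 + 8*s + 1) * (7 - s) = s^5 - 2*s^4 - 25*s^3 - 78*s^2 + 55*s + 7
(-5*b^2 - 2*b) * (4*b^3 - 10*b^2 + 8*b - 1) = -20*b^5 + 42*b^4 - 20*b^3 - 11*b^2 + 2*b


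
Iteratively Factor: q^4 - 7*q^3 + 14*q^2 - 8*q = (q - 1)*(q^3 - 6*q^2 + 8*q) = (q - 2)*(q - 1)*(q^2 - 4*q) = q*(q - 2)*(q - 1)*(q - 4)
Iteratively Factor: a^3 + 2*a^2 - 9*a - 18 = (a - 3)*(a^2 + 5*a + 6) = (a - 3)*(a + 2)*(a + 3)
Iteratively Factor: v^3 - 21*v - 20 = (v - 5)*(v^2 + 5*v + 4) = (v - 5)*(v + 1)*(v + 4)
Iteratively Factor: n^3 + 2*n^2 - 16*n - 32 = (n + 2)*(n^2 - 16) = (n - 4)*(n + 2)*(n + 4)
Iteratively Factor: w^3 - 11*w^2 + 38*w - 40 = (w - 2)*(w^2 - 9*w + 20) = (w - 5)*(w - 2)*(w - 4)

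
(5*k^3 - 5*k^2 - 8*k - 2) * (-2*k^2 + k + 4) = -10*k^5 + 15*k^4 + 31*k^3 - 24*k^2 - 34*k - 8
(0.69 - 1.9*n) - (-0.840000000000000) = 1.53 - 1.9*n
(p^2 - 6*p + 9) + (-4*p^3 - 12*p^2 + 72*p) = -4*p^3 - 11*p^2 + 66*p + 9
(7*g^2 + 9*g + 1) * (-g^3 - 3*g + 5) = -7*g^5 - 9*g^4 - 22*g^3 + 8*g^2 + 42*g + 5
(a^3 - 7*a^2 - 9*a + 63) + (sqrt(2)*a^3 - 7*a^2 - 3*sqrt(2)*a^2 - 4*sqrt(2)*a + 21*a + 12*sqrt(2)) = a^3 + sqrt(2)*a^3 - 14*a^2 - 3*sqrt(2)*a^2 - 4*sqrt(2)*a + 12*a + 12*sqrt(2) + 63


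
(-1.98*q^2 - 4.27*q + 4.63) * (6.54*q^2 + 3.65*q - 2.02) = -12.9492*q^4 - 35.1528*q^3 + 18.6943*q^2 + 25.5249*q - 9.3526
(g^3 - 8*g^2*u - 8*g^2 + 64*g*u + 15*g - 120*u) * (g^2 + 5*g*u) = g^5 - 3*g^4*u - 8*g^4 - 40*g^3*u^2 + 24*g^3*u + 15*g^3 + 320*g^2*u^2 - 45*g^2*u - 600*g*u^2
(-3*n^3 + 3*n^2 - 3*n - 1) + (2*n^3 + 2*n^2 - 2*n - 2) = -n^3 + 5*n^2 - 5*n - 3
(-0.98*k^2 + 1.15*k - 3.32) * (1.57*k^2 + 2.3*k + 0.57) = -1.5386*k^4 - 0.4485*k^3 - 3.126*k^2 - 6.9805*k - 1.8924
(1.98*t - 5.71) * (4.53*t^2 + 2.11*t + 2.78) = 8.9694*t^3 - 21.6885*t^2 - 6.5437*t - 15.8738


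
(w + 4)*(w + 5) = w^2 + 9*w + 20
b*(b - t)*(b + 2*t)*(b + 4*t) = b^4 + 5*b^3*t + 2*b^2*t^2 - 8*b*t^3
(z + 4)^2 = z^2 + 8*z + 16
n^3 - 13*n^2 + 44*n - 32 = (n - 8)*(n - 4)*(n - 1)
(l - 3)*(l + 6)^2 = l^3 + 9*l^2 - 108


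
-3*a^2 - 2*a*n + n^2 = (-3*a + n)*(a + n)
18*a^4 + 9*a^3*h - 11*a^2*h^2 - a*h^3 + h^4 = (-3*a + h)*(-2*a + h)*(a + h)*(3*a + h)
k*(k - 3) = k^2 - 3*k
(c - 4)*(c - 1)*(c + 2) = c^3 - 3*c^2 - 6*c + 8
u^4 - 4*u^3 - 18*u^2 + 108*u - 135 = (u - 3)^3*(u + 5)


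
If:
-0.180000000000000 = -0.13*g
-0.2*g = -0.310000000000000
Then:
No Solution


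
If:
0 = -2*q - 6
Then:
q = -3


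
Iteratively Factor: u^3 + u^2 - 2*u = (u + 2)*(u^2 - u) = (u - 1)*(u + 2)*(u)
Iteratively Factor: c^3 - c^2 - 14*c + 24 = (c + 4)*(c^2 - 5*c + 6) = (c - 2)*(c + 4)*(c - 3)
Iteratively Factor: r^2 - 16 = (r - 4)*(r + 4)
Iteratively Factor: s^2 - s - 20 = (s - 5)*(s + 4)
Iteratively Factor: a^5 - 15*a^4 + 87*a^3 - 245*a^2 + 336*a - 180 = (a - 2)*(a^4 - 13*a^3 + 61*a^2 - 123*a + 90) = (a - 3)*(a - 2)*(a^3 - 10*a^2 + 31*a - 30) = (a - 3)^2*(a - 2)*(a^2 - 7*a + 10) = (a - 3)^2*(a - 2)^2*(a - 5)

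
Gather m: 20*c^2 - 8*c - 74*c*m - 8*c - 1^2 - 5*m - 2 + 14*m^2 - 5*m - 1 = 20*c^2 - 16*c + 14*m^2 + m*(-74*c - 10) - 4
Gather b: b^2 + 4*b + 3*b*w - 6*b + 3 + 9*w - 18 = b^2 + b*(3*w - 2) + 9*w - 15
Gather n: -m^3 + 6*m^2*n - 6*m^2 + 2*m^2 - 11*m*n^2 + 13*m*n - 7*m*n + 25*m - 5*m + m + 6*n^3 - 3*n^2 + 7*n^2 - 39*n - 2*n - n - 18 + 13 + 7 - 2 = -m^3 - 4*m^2 + 21*m + 6*n^3 + n^2*(4 - 11*m) + n*(6*m^2 + 6*m - 42)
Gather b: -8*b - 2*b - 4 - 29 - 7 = -10*b - 40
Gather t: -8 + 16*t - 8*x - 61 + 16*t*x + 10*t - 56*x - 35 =t*(16*x + 26) - 64*x - 104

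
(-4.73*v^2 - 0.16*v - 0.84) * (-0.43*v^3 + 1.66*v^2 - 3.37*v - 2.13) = 2.0339*v^5 - 7.783*v^4 + 16.0357*v^3 + 9.2197*v^2 + 3.1716*v + 1.7892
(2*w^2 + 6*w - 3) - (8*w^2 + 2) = -6*w^2 + 6*w - 5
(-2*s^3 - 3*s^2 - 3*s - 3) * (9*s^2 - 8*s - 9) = -18*s^5 - 11*s^4 + 15*s^3 + 24*s^2 + 51*s + 27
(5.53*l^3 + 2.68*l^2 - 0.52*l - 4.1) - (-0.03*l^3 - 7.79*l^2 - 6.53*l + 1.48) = 5.56*l^3 + 10.47*l^2 + 6.01*l - 5.58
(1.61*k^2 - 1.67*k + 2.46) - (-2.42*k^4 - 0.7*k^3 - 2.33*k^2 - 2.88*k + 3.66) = 2.42*k^4 + 0.7*k^3 + 3.94*k^2 + 1.21*k - 1.2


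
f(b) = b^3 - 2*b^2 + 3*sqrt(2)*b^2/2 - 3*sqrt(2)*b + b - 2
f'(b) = 3*b^2 - 4*b + 3*sqrt(2)*b - 3*sqrt(2) + 1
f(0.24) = -2.76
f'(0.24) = -3.01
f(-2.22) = -5.14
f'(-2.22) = 11.00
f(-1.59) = -0.56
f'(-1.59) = 3.96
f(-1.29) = 0.24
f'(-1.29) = 1.44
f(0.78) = -3.98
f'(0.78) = -1.23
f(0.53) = -3.54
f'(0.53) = -2.27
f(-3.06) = -19.59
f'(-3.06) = 24.11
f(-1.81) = -1.66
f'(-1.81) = 6.15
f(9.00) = 707.64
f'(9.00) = 241.94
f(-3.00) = -18.18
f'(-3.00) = 23.03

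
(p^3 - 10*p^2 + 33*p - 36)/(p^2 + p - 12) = (p^2 - 7*p + 12)/(p + 4)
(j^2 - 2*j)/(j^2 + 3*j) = (j - 2)/(j + 3)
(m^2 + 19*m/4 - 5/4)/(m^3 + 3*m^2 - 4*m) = (4*m^2 + 19*m - 5)/(4*m*(m^2 + 3*m - 4))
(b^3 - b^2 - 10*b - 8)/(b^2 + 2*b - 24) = (b^2 + 3*b + 2)/(b + 6)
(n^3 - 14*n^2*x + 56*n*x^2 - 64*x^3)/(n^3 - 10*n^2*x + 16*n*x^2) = (n - 4*x)/n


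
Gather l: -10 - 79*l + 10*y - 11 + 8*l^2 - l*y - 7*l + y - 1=8*l^2 + l*(-y - 86) + 11*y - 22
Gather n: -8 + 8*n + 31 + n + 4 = 9*n + 27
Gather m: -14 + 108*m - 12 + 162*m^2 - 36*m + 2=162*m^2 + 72*m - 24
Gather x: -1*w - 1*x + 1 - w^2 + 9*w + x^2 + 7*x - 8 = -w^2 + 8*w + x^2 + 6*x - 7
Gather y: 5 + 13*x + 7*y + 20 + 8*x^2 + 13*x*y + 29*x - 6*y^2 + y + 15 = 8*x^2 + 42*x - 6*y^2 + y*(13*x + 8) + 40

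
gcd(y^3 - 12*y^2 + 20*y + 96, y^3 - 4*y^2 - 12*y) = y^2 - 4*y - 12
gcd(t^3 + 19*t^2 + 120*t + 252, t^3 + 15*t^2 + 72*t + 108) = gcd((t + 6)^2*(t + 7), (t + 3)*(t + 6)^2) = t^2 + 12*t + 36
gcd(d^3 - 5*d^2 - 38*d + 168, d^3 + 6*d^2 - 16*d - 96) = d^2 + 2*d - 24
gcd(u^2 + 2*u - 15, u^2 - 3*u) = u - 3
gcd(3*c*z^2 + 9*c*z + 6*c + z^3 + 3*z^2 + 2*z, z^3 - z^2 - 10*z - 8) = z^2 + 3*z + 2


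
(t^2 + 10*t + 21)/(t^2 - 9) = (t + 7)/(t - 3)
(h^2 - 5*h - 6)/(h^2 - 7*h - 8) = (h - 6)/(h - 8)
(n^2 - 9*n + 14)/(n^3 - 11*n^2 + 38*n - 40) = (n - 7)/(n^2 - 9*n + 20)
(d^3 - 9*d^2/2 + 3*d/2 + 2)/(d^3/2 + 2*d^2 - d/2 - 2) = (2*d^2 - 7*d - 4)/(d^2 + 5*d + 4)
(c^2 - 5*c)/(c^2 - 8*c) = (c - 5)/(c - 8)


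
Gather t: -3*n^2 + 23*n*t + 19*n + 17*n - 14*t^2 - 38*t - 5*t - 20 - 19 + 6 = -3*n^2 + 36*n - 14*t^2 + t*(23*n - 43) - 33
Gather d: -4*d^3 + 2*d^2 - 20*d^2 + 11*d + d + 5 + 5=-4*d^3 - 18*d^2 + 12*d + 10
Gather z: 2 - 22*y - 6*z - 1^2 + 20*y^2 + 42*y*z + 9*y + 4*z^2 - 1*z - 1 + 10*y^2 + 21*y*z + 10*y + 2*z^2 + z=30*y^2 - 3*y + 6*z^2 + z*(63*y - 6)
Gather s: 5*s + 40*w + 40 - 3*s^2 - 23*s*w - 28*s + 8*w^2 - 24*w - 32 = -3*s^2 + s*(-23*w - 23) + 8*w^2 + 16*w + 8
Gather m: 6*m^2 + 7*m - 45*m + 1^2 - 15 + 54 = 6*m^2 - 38*m + 40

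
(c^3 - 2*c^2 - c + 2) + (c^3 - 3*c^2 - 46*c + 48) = 2*c^3 - 5*c^2 - 47*c + 50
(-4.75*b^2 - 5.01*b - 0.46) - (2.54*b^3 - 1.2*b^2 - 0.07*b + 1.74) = -2.54*b^3 - 3.55*b^2 - 4.94*b - 2.2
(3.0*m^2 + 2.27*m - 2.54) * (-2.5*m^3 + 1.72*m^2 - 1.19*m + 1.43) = -7.5*m^5 - 0.515*m^4 + 6.6844*m^3 - 2.7801*m^2 + 6.2687*m - 3.6322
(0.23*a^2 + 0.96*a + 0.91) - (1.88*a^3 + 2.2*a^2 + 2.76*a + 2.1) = -1.88*a^3 - 1.97*a^2 - 1.8*a - 1.19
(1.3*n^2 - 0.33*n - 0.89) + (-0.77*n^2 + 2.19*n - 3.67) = 0.53*n^2 + 1.86*n - 4.56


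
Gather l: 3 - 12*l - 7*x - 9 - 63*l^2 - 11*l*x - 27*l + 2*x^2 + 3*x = -63*l^2 + l*(-11*x - 39) + 2*x^2 - 4*x - 6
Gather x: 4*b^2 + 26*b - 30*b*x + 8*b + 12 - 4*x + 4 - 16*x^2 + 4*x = 4*b^2 - 30*b*x + 34*b - 16*x^2 + 16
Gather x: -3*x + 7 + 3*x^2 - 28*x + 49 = 3*x^2 - 31*x + 56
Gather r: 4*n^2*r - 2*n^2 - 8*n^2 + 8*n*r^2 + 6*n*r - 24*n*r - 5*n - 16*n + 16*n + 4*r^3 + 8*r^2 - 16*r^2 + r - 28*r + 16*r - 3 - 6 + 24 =-10*n^2 - 5*n + 4*r^3 + r^2*(8*n - 8) + r*(4*n^2 - 18*n - 11) + 15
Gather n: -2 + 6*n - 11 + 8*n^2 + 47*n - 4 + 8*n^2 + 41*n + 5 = 16*n^2 + 94*n - 12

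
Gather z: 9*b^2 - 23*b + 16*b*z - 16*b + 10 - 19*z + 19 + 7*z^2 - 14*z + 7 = 9*b^2 - 39*b + 7*z^2 + z*(16*b - 33) + 36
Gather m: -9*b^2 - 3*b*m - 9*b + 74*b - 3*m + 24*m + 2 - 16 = -9*b^2 + 65*b + m*(21 - 3*b) - 14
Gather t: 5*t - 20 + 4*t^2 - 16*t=4*t^2 - 11*t - 20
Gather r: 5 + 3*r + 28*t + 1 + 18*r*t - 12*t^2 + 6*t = r*(18*t + 3) - 12*t^2 + 34*t + 6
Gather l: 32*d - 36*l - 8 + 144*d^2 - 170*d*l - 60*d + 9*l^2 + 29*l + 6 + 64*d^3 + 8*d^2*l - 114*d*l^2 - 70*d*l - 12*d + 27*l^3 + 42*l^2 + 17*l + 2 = 64*d^3 + 144*d^2 - 40*d + 27*l^3 + l^2*(51 - 114*d) + l*(8*d^2 - 240*d + 10)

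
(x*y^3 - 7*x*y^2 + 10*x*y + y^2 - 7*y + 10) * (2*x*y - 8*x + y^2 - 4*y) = 2*x^2*y^4 - 22*x^2*y^3 + 76*x^2*y^2 - 80*x^2*y + x*y^5 - 11*x*y^4 + 40*x*y^3 - 62*x*y^2 + 76*x*y - 80*x + y^4 - 11*y^3 + 38*y^2 - 40*y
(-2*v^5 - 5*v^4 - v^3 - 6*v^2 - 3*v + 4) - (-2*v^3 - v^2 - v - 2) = -2*v^5 - 5*v^4 + v^3 - 5*v^2 - 2*v + 6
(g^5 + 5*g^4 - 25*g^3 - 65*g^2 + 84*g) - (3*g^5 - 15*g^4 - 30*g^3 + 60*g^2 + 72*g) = -2*g^5 + 20*g^4 + 5*g^3 - 125*g^2 + 12*g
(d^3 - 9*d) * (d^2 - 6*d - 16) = d^5 - 6*d^4 - 25*d^3 + 54*d^2 + 144*d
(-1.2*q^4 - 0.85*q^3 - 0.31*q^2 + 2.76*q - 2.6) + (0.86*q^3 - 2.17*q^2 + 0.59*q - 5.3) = -1.2*q^4 + 0.01*q^3 - 2.48*q^2 + 3.35*q - 7.9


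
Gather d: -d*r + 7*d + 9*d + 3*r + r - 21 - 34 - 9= d*(16 - r) + 4*r - 64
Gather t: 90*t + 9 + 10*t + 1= 100*t + 10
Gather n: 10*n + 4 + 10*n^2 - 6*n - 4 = 10*n^2 + 4*n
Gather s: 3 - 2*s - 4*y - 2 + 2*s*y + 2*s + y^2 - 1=2*s*y + y^2 - 4*y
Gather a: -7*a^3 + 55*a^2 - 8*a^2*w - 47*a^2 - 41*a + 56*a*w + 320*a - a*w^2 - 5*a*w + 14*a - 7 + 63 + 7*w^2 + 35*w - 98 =-7*a^3 + a^2*(8 - 8*w) + a*(-w^2 + 51*w + 293) + 7*w^2 + 35*w - 42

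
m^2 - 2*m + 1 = (m - 1)^2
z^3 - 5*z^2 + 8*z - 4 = (z - 2)^2*(z - 1)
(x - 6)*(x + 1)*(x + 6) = x^3 + x^2 - 36*x - 36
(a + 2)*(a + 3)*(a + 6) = a^3 + 11*a^2 + 36*a + 36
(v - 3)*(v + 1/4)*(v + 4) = v^3 + 5*v^2/4 - 47*v/4 - 3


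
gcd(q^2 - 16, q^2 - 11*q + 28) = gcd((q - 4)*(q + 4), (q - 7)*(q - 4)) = q - 4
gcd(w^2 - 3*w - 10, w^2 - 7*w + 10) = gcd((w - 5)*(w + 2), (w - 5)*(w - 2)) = w - 5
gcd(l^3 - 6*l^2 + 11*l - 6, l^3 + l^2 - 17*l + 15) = l^2 - 4*l + 3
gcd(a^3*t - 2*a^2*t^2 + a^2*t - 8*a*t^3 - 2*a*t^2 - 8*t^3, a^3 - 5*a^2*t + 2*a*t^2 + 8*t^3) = -a + 4*t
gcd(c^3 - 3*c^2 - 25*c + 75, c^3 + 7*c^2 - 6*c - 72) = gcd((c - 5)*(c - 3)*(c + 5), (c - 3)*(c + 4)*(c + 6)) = c - 3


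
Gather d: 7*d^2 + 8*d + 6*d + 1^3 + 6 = 7*d^2 + 14*d + 7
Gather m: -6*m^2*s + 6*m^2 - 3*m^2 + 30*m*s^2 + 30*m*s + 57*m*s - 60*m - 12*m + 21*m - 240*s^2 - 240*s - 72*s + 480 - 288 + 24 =m^2*(3 - 6*s) + m*(30*s^2 + 87*s - 51) - 240*s^2 - 312*s + 216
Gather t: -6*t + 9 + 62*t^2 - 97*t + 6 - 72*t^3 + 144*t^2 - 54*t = -72*t^3 + 206*t^2 - 157*t + 15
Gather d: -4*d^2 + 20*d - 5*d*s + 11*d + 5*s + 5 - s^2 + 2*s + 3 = -4*d^2 + d*(31 - 5*s) - s^2 + 7*s + 8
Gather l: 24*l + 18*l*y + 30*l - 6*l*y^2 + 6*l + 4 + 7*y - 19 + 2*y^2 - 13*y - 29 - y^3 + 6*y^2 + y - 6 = l*(-6*y^2 + 18*y + 60) - y^3 + 8*y^2 - 5*y - 50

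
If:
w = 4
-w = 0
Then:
No Solution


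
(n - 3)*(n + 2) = n^2 - n - 6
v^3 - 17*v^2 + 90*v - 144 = (v - 8)*(v - 6)*(v - 3)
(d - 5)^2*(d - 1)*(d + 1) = d^4 - 10*d^3 + 24*d^2 + 10*d - 25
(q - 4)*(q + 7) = q^2 + 3*q - 28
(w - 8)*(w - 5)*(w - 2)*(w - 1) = w^4 - 16*w^3 + 81*w^2 - 146*w + 80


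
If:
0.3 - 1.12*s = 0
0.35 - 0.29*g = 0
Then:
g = 1.21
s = 0.27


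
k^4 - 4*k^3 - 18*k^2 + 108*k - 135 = (k - 3)^3*(k + 5)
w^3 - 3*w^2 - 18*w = w*(w - 6)*(w + 3)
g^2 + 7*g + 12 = (g + 3)*(g + 4)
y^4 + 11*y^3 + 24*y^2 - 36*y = y*(y - 1)*(y + 6)^2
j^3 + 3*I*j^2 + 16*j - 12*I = (j - 2*I)*(j - I)*(j + 6*I)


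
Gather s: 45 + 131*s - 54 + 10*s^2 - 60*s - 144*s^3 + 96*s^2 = -144*s^3 + 106*s^2 + 71*s - 9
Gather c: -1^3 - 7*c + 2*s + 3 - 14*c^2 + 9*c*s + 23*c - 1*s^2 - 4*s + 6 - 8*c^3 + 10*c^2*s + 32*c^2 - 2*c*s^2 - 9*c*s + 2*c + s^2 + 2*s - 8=-8*c^3 + c^2*(10*s + 18) + c*(18 - 2*s^2)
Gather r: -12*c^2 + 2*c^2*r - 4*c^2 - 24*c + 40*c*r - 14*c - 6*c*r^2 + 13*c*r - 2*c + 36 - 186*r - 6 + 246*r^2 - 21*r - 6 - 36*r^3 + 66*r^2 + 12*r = -16*c^2 - 40*c - 36*r^3 + r^2*(312 - 6*c) + r*(2*c^2 + 53*c - 195) + 24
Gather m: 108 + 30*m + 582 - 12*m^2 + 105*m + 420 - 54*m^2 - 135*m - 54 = 1056 - 66*m^2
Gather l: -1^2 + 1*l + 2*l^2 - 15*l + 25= 2*l^2 - 14*l + 24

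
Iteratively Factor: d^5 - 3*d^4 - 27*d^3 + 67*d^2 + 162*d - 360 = (d - 5)*(d^4 + 2*d^3 - 17*d^2 - 18*d + 72) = (d - 5)*(d + 3)*(d^3 - d^2 - 14*d + 24) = (d - 5)*(d - 3)*(d + 3)*(d^2 + 2*d - 8) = (d - 5)*(d - 3)*(d + 3)*(d + 4)*(d - 2)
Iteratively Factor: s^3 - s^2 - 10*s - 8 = (s - 4)*(s^2 + 3*s + 2) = (s - 4)*(s + 2)*(s + 1)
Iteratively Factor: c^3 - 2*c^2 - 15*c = (c + 3)*(c^2 - 5*c) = c*(c + 3)*(c - 5)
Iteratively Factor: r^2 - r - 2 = (r - 2)*(r + 1)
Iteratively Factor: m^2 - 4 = (m + 2)*(m - 2)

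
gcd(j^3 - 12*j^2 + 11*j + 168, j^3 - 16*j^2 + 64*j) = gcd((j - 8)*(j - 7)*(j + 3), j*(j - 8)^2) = j - 8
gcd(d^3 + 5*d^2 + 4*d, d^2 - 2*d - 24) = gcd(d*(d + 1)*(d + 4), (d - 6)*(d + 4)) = d + 4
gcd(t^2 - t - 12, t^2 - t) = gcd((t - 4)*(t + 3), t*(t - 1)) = 1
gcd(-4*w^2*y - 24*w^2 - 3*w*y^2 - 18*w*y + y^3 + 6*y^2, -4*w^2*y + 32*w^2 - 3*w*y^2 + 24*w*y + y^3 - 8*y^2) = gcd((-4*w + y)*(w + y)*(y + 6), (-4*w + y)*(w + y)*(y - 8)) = -4*w^2 - 3*w*y + y^2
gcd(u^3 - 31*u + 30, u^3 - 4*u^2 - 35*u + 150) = u^2 + u - 30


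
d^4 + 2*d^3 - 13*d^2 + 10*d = d*(d - 2)*(d - 1)*(d + 5)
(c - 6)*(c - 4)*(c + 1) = c^3 - 9*c^2 + 14*c + 24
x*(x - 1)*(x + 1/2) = x^3 - x^2/2 - x/2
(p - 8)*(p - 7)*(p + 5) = p^3 - 10*p^2 - 19*p + 280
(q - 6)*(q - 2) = q^2 - 8*q + 12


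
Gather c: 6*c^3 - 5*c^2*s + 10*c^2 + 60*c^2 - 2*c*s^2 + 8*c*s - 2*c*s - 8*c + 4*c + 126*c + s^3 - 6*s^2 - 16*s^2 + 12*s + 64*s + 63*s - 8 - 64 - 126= 6*c^3 + c^2*(70 - 5*s) + c*(-2*s^2 + 6*s + 122) + s^3 - 22*s^2 + 139*s - 198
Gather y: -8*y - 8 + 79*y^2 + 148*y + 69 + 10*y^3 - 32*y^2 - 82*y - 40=10*y^3 + 47*y^2 + 58*y + 21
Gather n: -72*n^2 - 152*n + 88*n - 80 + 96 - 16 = -72*n^2 - 64*n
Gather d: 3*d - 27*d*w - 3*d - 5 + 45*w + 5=-27*d*w + 45*w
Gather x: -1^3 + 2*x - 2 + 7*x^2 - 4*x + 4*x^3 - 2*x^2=4*x^3 + 5*x^2 - 2*x - 3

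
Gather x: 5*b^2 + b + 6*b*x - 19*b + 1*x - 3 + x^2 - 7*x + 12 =5*b^2 - 18*b + x^2 + x*(6*b - 6) + 9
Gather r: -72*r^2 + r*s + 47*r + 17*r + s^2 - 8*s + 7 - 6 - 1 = -72*r^2 + r*(s + 64) + s^2 - 8*s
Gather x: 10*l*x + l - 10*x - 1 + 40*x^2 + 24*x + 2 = l + 40*x^2 + x*(10*l + 14) + 1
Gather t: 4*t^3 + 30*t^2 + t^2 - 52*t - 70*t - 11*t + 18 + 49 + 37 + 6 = 4*t^3 + 31*t^2 - 133*t + 110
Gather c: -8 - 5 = -13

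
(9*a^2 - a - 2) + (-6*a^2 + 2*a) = 3*a^2 + a - 2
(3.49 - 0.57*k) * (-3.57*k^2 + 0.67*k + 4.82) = 2.0349*k^3 - 12.8412*k^2 - 0.4091*k + 16.8218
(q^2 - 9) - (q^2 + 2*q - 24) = 15 - 2*q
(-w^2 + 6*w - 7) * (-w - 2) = w^3 - 4*w^2 - 5*w + 14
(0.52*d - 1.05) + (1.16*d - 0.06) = 1.68*d - 1.11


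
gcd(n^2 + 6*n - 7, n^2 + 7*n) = n + 7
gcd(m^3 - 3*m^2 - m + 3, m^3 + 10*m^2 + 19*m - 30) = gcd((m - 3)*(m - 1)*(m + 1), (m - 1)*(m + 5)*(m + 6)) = m - 1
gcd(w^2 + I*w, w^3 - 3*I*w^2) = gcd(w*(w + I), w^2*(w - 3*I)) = w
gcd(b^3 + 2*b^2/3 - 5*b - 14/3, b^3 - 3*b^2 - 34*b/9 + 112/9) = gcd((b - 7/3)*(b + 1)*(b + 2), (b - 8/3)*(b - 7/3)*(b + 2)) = b^2 - b/3 - 14/3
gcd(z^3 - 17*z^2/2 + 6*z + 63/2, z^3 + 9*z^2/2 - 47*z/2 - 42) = z + 3/2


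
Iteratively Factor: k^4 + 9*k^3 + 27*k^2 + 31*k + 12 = (k + 1)*(k^3 + 8*k^2 + 19*k + 12) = (k + 1)*(k + 3)*(k^2 + 5*k + 4) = (k + 1)^2*(k + 3)*(k + 4)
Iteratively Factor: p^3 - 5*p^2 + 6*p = (p)*(p^2 - 5*p + 6) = p*(p - 2)*(p - 3)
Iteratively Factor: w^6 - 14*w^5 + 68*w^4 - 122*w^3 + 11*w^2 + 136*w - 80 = (w - 1)*(w^5 - 13*w^4 + 55*w^3 - 67*w^2 - 56*w + 80) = (w - 4)*(w - 1)*(w^4 - 9*w^3 + 19*w^2 + 9*w - 20) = (w - 4)^2*(w - 1)*(w^3 - 5*w^2 - w + 5) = (w - 4)^2*(w - 1)^2*(w^2 - 4*w - 5) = (w - 4)^2*(w - 1)^2*(w + 1)*(w - 5)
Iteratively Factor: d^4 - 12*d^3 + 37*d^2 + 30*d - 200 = (d + 2)*(d^3 - 14*d^2 + 65*d - 100) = (d - 5)*(d + 2)*(d^2 - 9*d + 20) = (d - 5)^2*(d + 2)*(d - 4)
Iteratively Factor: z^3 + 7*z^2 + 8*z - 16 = (z + 4)*(z^2 + 3*z - 4) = (z + 4)^2*(z - 1)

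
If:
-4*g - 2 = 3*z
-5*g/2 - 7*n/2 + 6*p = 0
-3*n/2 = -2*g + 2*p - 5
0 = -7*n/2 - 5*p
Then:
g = -770/313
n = 250/313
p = -175/313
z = 818/313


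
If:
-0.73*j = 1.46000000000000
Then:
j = -2.00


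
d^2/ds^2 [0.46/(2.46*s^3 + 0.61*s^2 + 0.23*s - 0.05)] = (-(6.7896*s + 0.5612)*(2.46*s^3 + 0.61*s^2 + 0.23*s - 0.05) + 0.46*(7.38*s^2 + 1.22*s + 0.23)*(14.76*s^2 + 2.44*s + 0.46))/(2.46*s^3 + 0.61*s^2 + 0.23*s - 0.05)^3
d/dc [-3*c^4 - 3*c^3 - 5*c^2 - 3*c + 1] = -12*c^3 - 9*c^2 - 10*c - 3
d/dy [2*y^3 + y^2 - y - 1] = 6*y^2 + 2*y - 1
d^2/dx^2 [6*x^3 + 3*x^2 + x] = 36*x + 6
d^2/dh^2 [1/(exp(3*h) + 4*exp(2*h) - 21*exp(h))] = ((-9*exp(2*h) - 16*exp(h) + 21)*(exp(2*h) + 4*exp(h) - 21) + 2*(3*exp(2*h) + 8*exp(h) - 21)^2)*exp(-h)/(exp(2*h) + 4*exp(h) - 21)^3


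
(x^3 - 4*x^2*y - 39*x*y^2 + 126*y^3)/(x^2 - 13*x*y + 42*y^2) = (x^2 + 3*x*y - 18*y^2)/(x - 6*y)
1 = 1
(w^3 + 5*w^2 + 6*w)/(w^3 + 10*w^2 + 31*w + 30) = w/(w + 5)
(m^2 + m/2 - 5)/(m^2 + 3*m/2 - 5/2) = (m - 2)/(m - 1)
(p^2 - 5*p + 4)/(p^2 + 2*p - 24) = (p - 1)/(p + 6)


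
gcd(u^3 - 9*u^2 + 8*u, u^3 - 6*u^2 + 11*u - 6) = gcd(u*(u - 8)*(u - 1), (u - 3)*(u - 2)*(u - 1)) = u - 1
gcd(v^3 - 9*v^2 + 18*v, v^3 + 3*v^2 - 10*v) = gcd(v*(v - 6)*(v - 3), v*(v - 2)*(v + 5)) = v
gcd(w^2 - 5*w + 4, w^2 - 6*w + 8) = w - 4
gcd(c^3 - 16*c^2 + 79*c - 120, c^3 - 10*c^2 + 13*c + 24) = c^2 - 11*c + 24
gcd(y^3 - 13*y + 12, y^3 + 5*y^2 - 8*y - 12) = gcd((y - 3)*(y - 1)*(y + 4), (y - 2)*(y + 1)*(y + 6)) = 1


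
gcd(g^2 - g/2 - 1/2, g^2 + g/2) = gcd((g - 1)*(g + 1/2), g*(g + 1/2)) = g + 1/2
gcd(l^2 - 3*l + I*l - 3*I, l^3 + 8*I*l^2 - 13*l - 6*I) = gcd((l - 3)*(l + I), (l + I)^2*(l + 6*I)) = l + I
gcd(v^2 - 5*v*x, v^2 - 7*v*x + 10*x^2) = -v + 5*x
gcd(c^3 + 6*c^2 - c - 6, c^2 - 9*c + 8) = c - 1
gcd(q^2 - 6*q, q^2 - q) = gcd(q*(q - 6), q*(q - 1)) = q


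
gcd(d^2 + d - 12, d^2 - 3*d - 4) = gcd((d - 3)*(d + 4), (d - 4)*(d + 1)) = 1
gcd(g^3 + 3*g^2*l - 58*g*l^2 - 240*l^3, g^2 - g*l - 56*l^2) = g - 8*l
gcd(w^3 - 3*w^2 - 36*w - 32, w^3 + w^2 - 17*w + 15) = 1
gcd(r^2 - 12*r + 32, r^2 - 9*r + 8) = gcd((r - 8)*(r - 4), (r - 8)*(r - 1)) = r - 8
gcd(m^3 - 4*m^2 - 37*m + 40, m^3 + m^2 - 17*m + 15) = m^2 + 4*m - 5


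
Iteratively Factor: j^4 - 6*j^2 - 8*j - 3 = (j - 3)*(j^3 + 3*j^2 + 3*j + 1) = (j - 3)*(j + 1)*(j^2 + 2*j + 1) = (j - 3)*(j + 1)^2*(j + 1)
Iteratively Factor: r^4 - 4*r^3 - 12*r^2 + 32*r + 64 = (r + 2)*(r^3 - 6*r^2 + 32) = (r + 2)^2*(r^2 - 8*r + 16) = (r - 4)*(r + 2)^2*(r - 4)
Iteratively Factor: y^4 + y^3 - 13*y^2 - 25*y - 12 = (y + 3)*(y^3 - 2*y^2 - 7*y - 4) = (y + 1)*(y + 3)*(y^2 - 3*y - 4) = (y + 1)^2*(y + 3)*(y - 4)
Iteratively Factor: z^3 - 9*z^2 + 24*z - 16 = (z - 4)*(z^2 - 5*z + 4) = (z - 4)^2*(z - 1)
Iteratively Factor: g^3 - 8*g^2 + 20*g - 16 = (g - 2)*(g^2 - 6*g + 8) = (g - 2)^2*(g - 4)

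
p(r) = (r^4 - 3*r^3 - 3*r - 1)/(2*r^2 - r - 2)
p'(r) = (1 - 4*r)*(r^4 - 3*r^3 - 3*r - 1)/(2*r^2 - r - 2)^2 + (4*r^3 - 9*r^2 - 3)/(2*r^2 - r - 2) = (4*r^5 - 9*r^4 - 2*r^3 + 24*r^2 + 4*r + 5)/(4*r^4 - 4*r^3 - 7*r^2 + 4*r + 4)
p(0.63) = 1.90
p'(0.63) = 4.60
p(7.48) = 18.08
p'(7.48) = 6.29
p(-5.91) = 25.16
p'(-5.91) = -7.09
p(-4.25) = 14.81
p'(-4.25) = -5.37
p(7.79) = 20.08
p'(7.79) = 6.60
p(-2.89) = 8.52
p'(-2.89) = -3.85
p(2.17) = -3.05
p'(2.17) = 3.60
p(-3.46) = 10.90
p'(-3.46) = -4.51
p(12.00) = 56.62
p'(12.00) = 10.77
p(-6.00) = 25.80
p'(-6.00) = -7.18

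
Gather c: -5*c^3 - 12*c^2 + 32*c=-5*c^3 - 12*c^2 + 32*c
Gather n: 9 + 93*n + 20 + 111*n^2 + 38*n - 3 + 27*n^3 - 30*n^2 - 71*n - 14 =27*n^3 + 81*n^2 + 60*n + 12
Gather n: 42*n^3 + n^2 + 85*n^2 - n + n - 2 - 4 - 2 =42*n^3 + 86*n^2 - 8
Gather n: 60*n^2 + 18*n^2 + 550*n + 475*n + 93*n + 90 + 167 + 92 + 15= 78*n^2 + 1118*n + 364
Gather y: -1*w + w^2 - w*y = w^2 - w*y - w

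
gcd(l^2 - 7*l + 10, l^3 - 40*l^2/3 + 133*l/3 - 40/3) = l - 5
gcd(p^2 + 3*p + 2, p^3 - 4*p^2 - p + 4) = p + 1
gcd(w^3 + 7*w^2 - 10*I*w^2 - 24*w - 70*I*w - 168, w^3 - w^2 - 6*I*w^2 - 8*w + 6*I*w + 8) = w - 4*I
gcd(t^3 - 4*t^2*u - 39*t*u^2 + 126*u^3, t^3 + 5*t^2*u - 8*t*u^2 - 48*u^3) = t - 3*u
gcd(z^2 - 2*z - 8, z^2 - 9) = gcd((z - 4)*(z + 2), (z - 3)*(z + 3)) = 1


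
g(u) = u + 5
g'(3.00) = 1.00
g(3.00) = 8.00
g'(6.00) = 1.00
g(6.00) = 11.00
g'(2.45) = 1.00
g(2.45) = 7.45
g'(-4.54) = 1.00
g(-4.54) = 0.46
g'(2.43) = 1.00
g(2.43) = 7.43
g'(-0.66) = 1.00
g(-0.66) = 4.34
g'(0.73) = 1.00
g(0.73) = 5.73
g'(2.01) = 1.00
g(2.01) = 7.01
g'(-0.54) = 1.00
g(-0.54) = 4.46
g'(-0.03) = 1.00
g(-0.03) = 4.97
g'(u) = 1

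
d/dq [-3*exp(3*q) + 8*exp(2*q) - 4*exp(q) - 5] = (-9*exp(2*q) + 16*exp(q) - 4)*exp(q)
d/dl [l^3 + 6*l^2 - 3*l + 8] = 3*l^2 + 12*l - 3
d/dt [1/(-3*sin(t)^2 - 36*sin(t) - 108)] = 2*cos(t)/(3*(sin(t) + 6)^3)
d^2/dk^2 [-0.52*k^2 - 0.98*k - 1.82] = -1.04000000000000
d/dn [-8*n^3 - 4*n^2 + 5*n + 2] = -24*n^2 - 8*n + 5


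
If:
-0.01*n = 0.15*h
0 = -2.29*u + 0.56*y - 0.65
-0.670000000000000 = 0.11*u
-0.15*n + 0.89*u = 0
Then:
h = 2.41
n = -36.14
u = -6.09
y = -23.75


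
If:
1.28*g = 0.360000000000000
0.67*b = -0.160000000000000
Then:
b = -0.24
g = 0.28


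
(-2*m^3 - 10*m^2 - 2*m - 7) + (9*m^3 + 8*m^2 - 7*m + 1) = 7*m^3 - 2*m^2 - 9*m - 6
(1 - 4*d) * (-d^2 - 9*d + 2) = 4*d^3 + 35*d^2 - 17*d + 2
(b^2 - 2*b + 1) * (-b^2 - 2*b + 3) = -b^4 + 6*b^2 - 8*b + 3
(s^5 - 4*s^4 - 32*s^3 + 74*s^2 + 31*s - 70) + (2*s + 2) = s^5 - 4*s^4 - 32*s^3 + 74*s^2 + 33*s - 68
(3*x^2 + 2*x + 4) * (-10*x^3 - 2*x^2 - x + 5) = -30*x^5 - 26*x^4 - 47*x^3 + 5*x^2 + 6*x + 20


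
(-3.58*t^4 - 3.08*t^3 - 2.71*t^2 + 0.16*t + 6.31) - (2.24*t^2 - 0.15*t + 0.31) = -3.58*t^4 - 3.08*t^3 - 4.95*t^2 + 0.31*t + 6.0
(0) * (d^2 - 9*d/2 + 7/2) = 0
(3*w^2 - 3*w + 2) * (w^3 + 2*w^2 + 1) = 3*w^5 + 3*w^4 - 4*w^3 + 7*w^2 - 3*w + 2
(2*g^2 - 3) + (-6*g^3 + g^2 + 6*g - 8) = -6*g^3 + 3*g^2 + 6*g - 11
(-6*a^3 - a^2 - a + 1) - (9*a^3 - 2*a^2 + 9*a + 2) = -15*a^3 + a^2 - 10*a - 1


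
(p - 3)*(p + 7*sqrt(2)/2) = p^2 - 3*p + 7*sqrt(2)*p/2 - 21*sqrt(2)/2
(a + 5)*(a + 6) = a^2 + 11*a + 30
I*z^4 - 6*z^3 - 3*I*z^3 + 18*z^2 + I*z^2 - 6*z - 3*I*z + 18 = (z - 3)*(z + I)*(z + 6*I)*(I*z + 1)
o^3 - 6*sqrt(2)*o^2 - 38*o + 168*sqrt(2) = (o - 7*sqrt(2))*(o - 3*sqrt(2))*(o + 4*sqrt(2))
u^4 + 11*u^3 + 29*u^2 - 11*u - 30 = (u - 1)*(u + 1)*(u + 5)*(u + 6)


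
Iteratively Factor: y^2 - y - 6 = (y - 3)*(y + 2)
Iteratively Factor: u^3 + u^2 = (u)*(u^2 + u) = u^2*(u + 1)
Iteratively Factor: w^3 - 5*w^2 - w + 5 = (w - 1)*(w^2 - 4*w - 5) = (w - 5)*(w - 1)*(w + 1)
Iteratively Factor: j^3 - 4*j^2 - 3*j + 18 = (j - 3)*(j^2 - j - 6) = (j - 3)*(j + 2)*(j - 3)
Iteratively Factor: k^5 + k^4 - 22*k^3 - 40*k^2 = (k - 5)*(k^4 + 6*k^3 + 8*k^2) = (k - 5)*(k + 2)*(k^3 + 4*k^2) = k*(k - 5)*(k + 2)*(k^2 + 4*k) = k*(k - 5)*(k + 2)*(k + 4)*(k)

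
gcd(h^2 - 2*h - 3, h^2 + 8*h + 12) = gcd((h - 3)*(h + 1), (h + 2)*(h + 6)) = 1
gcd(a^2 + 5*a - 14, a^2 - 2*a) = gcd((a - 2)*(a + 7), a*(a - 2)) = a - 2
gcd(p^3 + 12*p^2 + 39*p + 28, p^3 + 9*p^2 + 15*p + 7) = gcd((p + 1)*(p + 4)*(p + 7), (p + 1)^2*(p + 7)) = p^2 + 8*p + 7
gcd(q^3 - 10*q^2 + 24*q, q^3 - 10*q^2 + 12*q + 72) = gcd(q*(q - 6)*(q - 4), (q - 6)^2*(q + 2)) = q - 6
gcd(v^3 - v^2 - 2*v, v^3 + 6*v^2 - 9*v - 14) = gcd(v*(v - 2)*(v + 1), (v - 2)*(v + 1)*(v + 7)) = v^2 - v - 2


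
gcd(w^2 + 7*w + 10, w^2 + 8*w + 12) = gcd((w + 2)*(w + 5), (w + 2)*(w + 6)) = w + 2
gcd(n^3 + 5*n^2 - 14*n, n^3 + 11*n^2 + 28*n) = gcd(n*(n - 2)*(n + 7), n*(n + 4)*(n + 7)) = n^2 + 7*n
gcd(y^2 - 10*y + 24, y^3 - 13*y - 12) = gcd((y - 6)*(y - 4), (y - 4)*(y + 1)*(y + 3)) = y - 4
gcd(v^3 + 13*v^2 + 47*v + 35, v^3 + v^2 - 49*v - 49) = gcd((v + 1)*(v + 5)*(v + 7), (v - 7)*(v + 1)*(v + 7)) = v^2 + 8*v + 7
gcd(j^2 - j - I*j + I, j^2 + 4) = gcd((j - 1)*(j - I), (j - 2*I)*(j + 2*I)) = 1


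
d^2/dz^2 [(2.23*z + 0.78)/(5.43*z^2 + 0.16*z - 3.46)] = ((2.23*z + 0.78)*(10.86*z + 0.16)*(21.72*z + 0.32) - (72.6534*z + 9.1844)*(5.43*z^2 + 0.16*z - 3.46))/(5.43*z^2 + 0.16*z - 3.46)^3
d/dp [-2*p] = -2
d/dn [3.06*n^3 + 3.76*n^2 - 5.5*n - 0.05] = 9.18*n^2 + 7.52*n - 5.5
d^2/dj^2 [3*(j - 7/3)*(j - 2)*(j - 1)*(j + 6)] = 36*j^2 + 12*j - 138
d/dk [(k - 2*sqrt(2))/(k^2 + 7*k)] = (k*(k + 7) - (k - 2*sqrt(2))*(2*k + 7))/(k^2*(k + 7)^2)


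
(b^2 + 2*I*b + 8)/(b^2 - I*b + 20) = (b - 2*I)/(b - 5*I)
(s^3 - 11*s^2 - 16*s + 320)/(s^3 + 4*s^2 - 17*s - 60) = (s^2 - 16*s + 64)/(s^2 - s - 12)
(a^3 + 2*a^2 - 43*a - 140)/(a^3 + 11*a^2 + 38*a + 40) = (a - 7)/(a + 2)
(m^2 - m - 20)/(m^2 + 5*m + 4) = (m - 5)/(m + 1)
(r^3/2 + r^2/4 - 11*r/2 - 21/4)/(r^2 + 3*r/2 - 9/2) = (2*r^2 - 5*r - 7)/(2*(2*r - 3))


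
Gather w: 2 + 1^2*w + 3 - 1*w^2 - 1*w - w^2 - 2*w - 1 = -2*w^2 - 2*w + 4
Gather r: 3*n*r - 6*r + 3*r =r*(3*n - 3)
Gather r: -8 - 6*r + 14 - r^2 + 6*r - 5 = 1 - r^2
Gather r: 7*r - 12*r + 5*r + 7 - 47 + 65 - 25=0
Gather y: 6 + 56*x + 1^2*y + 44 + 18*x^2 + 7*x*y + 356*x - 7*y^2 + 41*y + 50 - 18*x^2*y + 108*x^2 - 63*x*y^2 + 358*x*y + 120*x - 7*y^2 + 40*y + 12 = 126*x^2 + 532*x + y^2*(-63*x - 14) + y*(-18*x^2 + 365*x + 82) + 112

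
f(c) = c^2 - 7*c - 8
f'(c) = 2*c - 7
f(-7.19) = 94.03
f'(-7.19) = -21.38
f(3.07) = -20.07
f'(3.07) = -0.86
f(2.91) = -19.90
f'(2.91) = -1.18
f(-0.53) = -4.01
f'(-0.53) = -8.06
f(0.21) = -9.43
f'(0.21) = -6.58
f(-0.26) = -6.11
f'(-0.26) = -7.52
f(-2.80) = 19.44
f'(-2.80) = -12.60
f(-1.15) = 1.37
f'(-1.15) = -9.30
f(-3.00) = 22.00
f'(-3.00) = -13.00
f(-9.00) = 136.00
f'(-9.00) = -25.00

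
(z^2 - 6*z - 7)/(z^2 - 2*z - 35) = (z + 1)/(z + 5)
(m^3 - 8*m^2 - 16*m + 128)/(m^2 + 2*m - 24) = (m^2 - 4*m - 32)/(m + 6)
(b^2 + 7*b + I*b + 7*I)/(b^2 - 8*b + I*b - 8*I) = (b + 7)/(b - 8)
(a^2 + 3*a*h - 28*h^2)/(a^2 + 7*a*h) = (a - 4*h)/a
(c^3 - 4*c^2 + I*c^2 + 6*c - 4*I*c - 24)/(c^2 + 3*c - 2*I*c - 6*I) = (c^2 + c*(-4 + 3*I) - 12*I)/(c + 3)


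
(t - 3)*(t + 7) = t^2 + 4*t - 21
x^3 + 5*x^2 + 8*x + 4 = (x + 1)*(x + 2)^2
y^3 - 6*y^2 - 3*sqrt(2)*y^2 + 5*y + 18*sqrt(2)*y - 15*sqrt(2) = (y - 5)*(y - 1)*(y - 3*sqrt(2))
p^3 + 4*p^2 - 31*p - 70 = (p - 5)*(p + 2)*(p + 7)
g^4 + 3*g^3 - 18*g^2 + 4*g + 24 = (g - 2)^2*(g + 1)*(g + 6)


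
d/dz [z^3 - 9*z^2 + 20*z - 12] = 3*z^2 - 18*z + 20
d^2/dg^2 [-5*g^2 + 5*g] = -10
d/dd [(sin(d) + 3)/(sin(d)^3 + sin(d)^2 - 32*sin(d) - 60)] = (-2*sin(d)^3 - 10*sin(d)^2 - 6*sin(d) + 36)*cos(d)/(sin(d)^3 + sin(d)^2 - 32*sin(d) - 60)^2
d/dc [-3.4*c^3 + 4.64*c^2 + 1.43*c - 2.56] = -10.2*c^2 + 9.28*c + 1.43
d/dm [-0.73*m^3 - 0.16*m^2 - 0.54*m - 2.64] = -2.19*m^2 - 0.32*m - 0.54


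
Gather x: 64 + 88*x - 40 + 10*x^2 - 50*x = 10*x^2 + 38*x + 24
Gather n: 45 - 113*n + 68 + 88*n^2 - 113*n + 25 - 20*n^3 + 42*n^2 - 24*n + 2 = -20*n^3 + 130*n^2 - 250*n + 140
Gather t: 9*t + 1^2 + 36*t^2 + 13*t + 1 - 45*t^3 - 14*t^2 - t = -45*t^3 + 22*t^2 + 21*t + 2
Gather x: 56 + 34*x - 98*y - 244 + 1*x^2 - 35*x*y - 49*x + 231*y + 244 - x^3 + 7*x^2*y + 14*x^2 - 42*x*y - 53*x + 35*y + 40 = -x^3 + x^2*(7*y + 15) + x*(-77*y - 68) + 168*y + 96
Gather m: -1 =-1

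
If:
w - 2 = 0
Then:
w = 2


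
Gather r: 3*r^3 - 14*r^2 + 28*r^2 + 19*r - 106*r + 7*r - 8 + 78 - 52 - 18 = 3*r^3 + 14*r^2 - 80*r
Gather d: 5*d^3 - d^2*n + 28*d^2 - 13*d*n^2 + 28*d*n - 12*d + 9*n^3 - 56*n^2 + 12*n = 5*d^3 + d^2*(28 - n) + d*(-13*n^2 + 28*n - 12) + 9*n^3 - 56*n^2 + 12*n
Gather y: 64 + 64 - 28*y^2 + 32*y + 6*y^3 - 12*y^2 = 6*y^3 - 40*y^2 + 32*y + 128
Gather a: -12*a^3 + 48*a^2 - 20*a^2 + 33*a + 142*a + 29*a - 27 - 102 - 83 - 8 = -12*a^3 + 28*a^2 + 204*a - 220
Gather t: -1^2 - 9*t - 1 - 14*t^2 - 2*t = -14*t^2 - 11*t - 2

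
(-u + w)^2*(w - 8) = u^2*w - 8*u^2 - 2*u*w^2 + 16*u*w + w^3 - 8*w^2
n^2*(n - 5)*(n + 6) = n^4 + n^3 - 30*n^2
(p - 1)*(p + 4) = p^2 + 3*p - 4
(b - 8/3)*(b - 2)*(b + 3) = b^3 - 5*b^2/3 - 26*b/3 + 16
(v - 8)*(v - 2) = v^2 - 10*v + 16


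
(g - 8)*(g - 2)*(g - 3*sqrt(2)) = g^3 - 10*g^2 - 3*sqrt(2)*g^2 + 16*g + 30*sqrt(2)*g - 48*sqrt(2)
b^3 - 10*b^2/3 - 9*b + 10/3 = (b - 5)*(b - 1/3)*(b + 2)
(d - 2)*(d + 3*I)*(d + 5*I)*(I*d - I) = I*d^4 - 8*d^3 - 3*I*d^3 + 24*d^2 - 13*I*d^2 - 16*d + 45*I*d - 30*I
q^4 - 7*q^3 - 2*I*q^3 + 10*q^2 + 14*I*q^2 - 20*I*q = q*(q - 5)*(q - 2)*(q - 2*I)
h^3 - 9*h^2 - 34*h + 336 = (h - 8)*(h - 7)*(h + 6)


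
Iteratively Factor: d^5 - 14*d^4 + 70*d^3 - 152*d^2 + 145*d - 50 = (d - 1)*(d^4 - 13*d^3 + 57*d^2 - 95*d + 50) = (d - 2)*(d - 1)*(d^3 - 11*d^2 + 35*d - 25) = (d - 2)*(d - 1)^2*(d^2 - 10*d + 25) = (d - 5)*(d - 2)*(d - 1)^2*(d - 5)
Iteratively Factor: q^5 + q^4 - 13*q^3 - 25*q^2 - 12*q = (q + 1)*(q^4 - 13*q^2 - 12*q) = (q + 1)*(q + 3)*(q^3 - 3*q^2 - 4*q) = q*(q + 1)*(q + 3)*(q^2 - 3*q - 4) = q*(q - 4)*(q + 1)*(q + 3)*(q + 1)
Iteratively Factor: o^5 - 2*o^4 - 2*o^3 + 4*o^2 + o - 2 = (o - 1)*(o^4 - o^3 - 3*o^2 + o + 2) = (o - 1)*(o + 1)*(o^3 - 2*o^2 - o + 2) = (o - 1)*(o + 1)^2*(o^2 - 3*o + 2) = (o - 1)^2*(o + 1)^2*(o - 2)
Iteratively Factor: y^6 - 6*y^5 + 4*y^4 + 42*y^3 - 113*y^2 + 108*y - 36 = (y - 2)*(y^5 - 4*y^4 - 4*y^3 + 34*y^2 - 45*y + 18) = (y - 2)^2*(y^4 - 2*y^3 - 8*y^2 + 18*y - 9) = (y - 2)^2*(y - 1)*(y^3 - y^2 - 9*y + 9) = (y - 2)^2*(y - 1)*(y + 3)*(y^2 - 4*y + 3) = (y - 3)*(y - 2)^2*(y - 1)*(y + 3)*(y - 1)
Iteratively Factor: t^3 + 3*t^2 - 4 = (t + 2)*(t^2 + t - 2) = (t + 2)^2*(t - 1)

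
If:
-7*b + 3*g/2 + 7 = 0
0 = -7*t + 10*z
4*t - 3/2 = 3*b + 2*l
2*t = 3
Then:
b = 3/2 - 2*l/3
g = 7/3 - 28*l/9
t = 3/2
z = 21/20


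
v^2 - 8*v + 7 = (v - 7)*(v - 1)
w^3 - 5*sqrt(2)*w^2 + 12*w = w*(w - 3*sqrt(2))*(w - 2*sqrt(2))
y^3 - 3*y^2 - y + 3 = (y - 3)*(y - 1)*(y + 1)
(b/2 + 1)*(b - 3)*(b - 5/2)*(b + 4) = b^4/2 + b^3/4 - 35*b^2/4 + b/2 + 30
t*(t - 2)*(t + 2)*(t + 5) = t^4 + 5*t^3 - 4*t^2 - 20*t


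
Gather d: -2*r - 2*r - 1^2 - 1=-4*r - 2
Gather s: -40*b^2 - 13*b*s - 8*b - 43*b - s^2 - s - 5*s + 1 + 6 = -40*b^2 - 51*b - s^2 + s*(-13*b - 6) + 7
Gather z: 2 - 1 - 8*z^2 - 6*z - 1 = -8*z^2 - 6*z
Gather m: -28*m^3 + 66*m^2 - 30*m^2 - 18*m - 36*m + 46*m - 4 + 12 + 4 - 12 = -28*m^3 + 36*m^2 - 8*m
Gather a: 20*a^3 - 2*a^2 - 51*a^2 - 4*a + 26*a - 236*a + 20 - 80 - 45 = 20*a^3 - 53*a^2 - 214*a - 105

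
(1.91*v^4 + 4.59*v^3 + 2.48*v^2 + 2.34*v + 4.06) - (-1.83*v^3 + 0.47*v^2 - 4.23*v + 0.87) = 1.91*v^4 + 6.42*v^3 + 2.01*v^2 + 6.57*v + 3.19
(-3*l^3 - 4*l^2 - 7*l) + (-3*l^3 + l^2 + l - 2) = -6*l^3 - 3*l^2 - 6*l - 2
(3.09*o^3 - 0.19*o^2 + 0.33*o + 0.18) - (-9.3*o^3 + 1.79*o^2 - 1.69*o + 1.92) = 12.39*o^3 - 1.98*o^2 + 2.02*o - 1.74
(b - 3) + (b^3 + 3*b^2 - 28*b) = b^3 + 3*b^2 - 27*b - 3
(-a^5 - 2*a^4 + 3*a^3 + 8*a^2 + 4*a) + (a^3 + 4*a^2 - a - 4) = -a^5 - 2*a^4 + 4*a^3 + 12*a^2 + 3*a - 4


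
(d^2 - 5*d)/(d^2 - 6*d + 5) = d/(d - 1)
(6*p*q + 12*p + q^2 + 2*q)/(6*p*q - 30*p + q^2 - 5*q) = (q + 2)/(q - 5)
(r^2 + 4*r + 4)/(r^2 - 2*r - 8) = (r + 2)/(r - 4)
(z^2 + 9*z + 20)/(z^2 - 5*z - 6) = (z^2 + 9*z + 20)/(z^2 - 5*z - 6)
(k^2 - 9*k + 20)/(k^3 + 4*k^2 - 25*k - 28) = (k - 5)/(k^2 + 8*k + 7)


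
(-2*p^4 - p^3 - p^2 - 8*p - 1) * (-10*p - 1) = 20*p^5 + 12*p^4 + 11*p^3 + 81*p^2 + 18*p + 1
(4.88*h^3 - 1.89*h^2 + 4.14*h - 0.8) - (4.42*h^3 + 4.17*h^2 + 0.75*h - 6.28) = 0.46*h^3 - 6.06*h^2 + 3.39*h + 5.48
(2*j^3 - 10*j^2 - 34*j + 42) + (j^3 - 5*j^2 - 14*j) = 3*j^3 - 15*j^2 - 48*j + 42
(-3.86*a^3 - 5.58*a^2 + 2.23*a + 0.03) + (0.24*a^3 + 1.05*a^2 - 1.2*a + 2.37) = -3.62*a^3 - 4.53*a^2 + 1.03*a + 2.4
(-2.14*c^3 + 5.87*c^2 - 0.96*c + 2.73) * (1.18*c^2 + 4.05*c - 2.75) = -2.5252*c^5 - 1.7404*c^4 + 28.5257*c^3 - 16.8091*c^2 + 13.6965*c - 7.5075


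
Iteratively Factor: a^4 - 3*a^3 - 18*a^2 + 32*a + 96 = (a - 4)*(a^3 + a^2 - 14*a - 24) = (a - 4)*(a + 3)*(a^2 - 2*a - 8) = (a - 4)^2*(a + 3)*(a + 2)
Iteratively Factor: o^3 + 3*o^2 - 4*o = (o - 1)*(o^2 + 4*o) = (o - 1)*(o + 4)*(o)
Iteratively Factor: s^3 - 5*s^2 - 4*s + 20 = (s + 2)*(s^2 - 7*s + 10) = (s - 5)*(s + 2)*(s - 2)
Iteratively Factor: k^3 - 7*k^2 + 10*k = (k)*(k^2 - 7*k + 10) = k*(k - 5)*(k - 2)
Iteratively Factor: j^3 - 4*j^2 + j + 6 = (j - 3)*(j^2 - j - 2) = (j - 3)*(j + 1)*(j - 2)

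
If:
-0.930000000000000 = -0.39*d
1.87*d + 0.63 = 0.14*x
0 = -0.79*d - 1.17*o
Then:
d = 2.38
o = -1.61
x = 36.35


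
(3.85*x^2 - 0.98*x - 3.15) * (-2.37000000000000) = -9.1245*x^2 + 2.3226*x + 7.4655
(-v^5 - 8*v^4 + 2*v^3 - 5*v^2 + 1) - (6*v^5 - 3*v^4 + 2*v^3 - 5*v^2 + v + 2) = -7*v^5 - 5*v^4 - v - 1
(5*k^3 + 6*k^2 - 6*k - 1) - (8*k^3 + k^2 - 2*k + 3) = -3*k^3 + 5*k^2 - 4*k - 4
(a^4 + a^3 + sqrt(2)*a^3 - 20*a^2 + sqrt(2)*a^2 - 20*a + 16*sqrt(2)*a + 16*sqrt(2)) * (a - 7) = a^5 - 6*a^4 + sqrt(2)*a^4 - 27*a^3 - 6*sqrt(2)*a^3 + 9*sqrt(2)*a^2 + 120*a^2 - 96*sqrt(2)*a + 140*a - 112*sqrt(2)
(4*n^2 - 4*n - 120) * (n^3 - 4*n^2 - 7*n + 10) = 4*n^5 - 20*n^4 - 132*n^3 + 548*n^2 + 800*n - 1200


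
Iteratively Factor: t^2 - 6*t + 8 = (t - 2)*(t - 4)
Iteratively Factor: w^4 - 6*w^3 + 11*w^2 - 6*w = (w)*(w^3 - 6*w^2 + 11*w - 6) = w*(w - 3)*(w^2 - 3*w + 2) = w*(w - 3)*(w - 1)*(w - 2)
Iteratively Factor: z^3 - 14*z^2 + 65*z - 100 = (z - 4)*(z^2 - 10*z + 25) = (z - 5)*(z - 4)*(z - 5)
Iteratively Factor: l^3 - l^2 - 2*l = (l - 2)*(l^2 + l) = (l - 2)*(l + 1)*(l)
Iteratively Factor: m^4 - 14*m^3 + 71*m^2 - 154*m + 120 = (m - 5)*(m^3 - 9*m^2 + 26*m - 24) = (m - 5)*(m - 3)*(m^2 - 6*m + 8) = (m - 5)*(m - 4)*(m - 3)*(m - 2)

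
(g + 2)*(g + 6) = g^2 + 8*g + 12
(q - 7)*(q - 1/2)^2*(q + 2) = q^4 - 6*q^3 - 35*q^2/4 + 51*q/4 - 7/2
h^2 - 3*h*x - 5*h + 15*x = (h - 5)*(h - 3*x)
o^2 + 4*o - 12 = (o - 2)*(o + 6)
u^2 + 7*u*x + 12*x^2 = (u + 3*x)*(u + 4*x)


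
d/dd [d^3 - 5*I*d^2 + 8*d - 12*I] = 3*d^2 - 10*I*d + 8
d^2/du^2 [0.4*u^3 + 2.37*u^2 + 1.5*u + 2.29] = 2.4*u + 4.74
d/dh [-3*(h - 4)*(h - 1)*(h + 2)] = -9*h^2 + 18*h + 18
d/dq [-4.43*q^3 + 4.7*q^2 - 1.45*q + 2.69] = -13.29*q^2 + 9.4*q - 1.45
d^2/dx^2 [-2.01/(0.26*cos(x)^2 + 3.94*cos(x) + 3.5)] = (0.543504*(1 - cos(x)^2)^2 + 6.177132*cos(x)^3 + 24.157788*cos(x)^2 - 40.072164*cos(x) - 59.290176)/(0.26*cos(x)^2 + 3.94*cos(x) + 3.5)^3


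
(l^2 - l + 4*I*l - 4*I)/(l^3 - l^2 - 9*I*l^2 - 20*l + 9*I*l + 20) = (l + 4*I)/(l^2 - 9*I*l - 20)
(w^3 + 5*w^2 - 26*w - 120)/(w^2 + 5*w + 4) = (w^2 + w - 30)/(w + 1)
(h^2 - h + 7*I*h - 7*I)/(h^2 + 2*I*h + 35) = (h - 1)/(h - 5*I)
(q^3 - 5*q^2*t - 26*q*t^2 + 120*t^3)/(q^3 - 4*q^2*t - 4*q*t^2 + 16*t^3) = (q^2 - q*t - 30*t^2)/(q^2 - 4*t^2)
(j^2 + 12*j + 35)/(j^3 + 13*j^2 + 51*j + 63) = (j + 5)/(j^2 + 6*j + 9)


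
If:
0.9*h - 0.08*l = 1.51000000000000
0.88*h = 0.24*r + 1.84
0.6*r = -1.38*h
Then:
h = 1.28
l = -4.42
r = -2.96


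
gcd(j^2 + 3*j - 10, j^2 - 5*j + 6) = j - 2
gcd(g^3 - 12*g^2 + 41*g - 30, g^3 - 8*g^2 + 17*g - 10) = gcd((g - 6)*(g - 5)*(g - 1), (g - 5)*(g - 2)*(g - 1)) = g^2 - 6*g + 5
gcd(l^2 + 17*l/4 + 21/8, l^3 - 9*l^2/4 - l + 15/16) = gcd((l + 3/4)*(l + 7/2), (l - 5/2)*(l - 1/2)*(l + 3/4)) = l + 3/4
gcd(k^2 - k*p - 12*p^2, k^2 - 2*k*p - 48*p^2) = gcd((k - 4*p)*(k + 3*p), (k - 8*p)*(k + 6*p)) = 1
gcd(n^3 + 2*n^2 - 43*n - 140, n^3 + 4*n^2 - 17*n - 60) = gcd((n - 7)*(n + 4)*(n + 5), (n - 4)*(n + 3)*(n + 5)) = n + 5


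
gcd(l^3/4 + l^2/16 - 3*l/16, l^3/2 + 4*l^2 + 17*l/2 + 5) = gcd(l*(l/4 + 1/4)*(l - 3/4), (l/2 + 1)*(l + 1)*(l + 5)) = l + 1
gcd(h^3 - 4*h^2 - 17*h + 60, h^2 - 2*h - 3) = h - 3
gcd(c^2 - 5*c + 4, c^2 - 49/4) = 1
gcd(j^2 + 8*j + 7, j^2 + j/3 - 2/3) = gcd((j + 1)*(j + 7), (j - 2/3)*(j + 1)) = j + 1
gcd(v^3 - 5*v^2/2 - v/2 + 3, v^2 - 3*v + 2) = v - 2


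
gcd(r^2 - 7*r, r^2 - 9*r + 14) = r - 7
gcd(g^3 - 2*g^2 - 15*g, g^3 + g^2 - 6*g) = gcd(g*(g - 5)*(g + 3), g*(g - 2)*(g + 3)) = g^2 + 3*g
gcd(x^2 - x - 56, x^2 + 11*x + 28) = x + 7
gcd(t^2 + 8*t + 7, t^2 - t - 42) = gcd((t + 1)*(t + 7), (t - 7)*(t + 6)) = 1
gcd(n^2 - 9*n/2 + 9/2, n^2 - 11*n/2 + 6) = n - 3/2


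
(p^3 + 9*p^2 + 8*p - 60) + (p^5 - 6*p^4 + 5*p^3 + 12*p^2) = p^5 - 6*p^4 + 6*p^3 + 21*p^2 + 8*p - 60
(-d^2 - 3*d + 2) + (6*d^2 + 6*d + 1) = 5*d^2 + 3*d + 3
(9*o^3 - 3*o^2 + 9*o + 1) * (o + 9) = 9*o^4 + 78*o^3 - 18*o^2 + 82*o + 9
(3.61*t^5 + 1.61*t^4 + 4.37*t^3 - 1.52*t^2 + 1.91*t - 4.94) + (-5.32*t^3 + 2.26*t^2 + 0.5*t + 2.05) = 3.61*t^5 + 1.61*t^4 - 0.95*t^3 + 0.74*t^2 + 2.41*t - 2.89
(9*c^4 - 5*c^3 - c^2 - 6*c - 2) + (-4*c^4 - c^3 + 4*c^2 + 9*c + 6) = 5*c^4 - 6*c^3 + 3*c^2 + 3*c + 4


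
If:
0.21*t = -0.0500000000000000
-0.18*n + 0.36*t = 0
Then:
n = -0.48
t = -0.24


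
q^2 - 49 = (q - 7)*(q + 7)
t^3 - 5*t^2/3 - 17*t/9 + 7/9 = (t - 7/3)*(t - 1/3)*(t + 1)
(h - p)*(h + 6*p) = h^2 + 5*h*p - 6*p^2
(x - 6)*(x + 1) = x^2 - 5*x - 6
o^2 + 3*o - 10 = (o - 2)*(o + 5)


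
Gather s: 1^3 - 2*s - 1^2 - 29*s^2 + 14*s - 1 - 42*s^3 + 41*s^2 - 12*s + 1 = -42*s^3 + 12*s^2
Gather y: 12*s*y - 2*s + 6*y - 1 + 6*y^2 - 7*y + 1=-2*s + 6*y^2 + y*(12*s - 1)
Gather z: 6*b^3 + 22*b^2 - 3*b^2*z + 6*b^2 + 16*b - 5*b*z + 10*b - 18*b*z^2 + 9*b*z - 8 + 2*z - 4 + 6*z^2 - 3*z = 6*b^3 + 28*b^2 + 26*b + z^2*(6 - 18*b) + z*(-3*b^2 + 4*b - 1) - 12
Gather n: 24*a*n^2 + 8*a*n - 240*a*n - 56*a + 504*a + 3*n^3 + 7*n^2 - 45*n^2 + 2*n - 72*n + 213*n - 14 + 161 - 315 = 448*a + 3*n^3 + n^2*(24*a - 38) + n*(143 - 232*a) - 168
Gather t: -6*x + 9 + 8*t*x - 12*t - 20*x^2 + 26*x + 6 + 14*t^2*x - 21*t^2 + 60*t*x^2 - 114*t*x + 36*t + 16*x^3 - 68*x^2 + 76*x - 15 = t^2*(14*x - 21) + t*(60*x^2 - 106*x + 24) + 16*x^3 - 88*x^2 + 96*x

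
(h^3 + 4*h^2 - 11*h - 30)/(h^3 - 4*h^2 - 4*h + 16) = (h^2 + 2*h - 15)/(h^2 - 6*h + 8)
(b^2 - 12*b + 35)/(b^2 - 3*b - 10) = (b - 7)/(b + 2)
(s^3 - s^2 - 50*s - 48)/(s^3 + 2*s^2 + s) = (s^2 - 2*s - 48)/(s*(s + 1))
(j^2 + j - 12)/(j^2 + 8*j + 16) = (j - 3)/(j + 4)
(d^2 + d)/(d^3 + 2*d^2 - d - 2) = d/(d^2 + d - 2)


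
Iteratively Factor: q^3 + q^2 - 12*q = (q + 4)*(q^2 - 3*q) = (q - 3)*(q + 4)*(q)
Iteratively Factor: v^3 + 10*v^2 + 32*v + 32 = (v + 4)*(v^2 + 6*v + 8) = (v + 4)^2*(v + 2)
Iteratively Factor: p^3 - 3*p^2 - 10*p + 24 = (p + 3)*(p^2 - 6*p + 8) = (p - 2)*(p + 3)*(p - 4)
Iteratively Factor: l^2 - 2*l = (l - 2)*(l)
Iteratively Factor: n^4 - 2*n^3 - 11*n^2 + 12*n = (n)*(n^3 - 2*n^2 - 11*n + 12) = n*(n - 1)*(n^2 - n - 12) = n*(n - 4)*(n - 1)*(n + 3)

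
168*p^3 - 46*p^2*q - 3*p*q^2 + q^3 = (-6*p + q)*(-4*p + q)*(7*p + q)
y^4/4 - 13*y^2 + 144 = (y/4 + 1)*(y - 6)*(y - 4)*(y + 6)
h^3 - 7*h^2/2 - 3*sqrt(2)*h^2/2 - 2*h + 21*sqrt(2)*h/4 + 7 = (h - 7/2)*(h - 2*sqrt(2))*(h + sqrt(2)/2)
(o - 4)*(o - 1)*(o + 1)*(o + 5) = o^4 + o^3 - 21*o^2 - o + 20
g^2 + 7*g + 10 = (g + 2)*(g + 5)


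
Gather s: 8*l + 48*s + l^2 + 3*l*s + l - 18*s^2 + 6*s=l^2 + 9*l - 18*s^2 + s*(3*l + 54)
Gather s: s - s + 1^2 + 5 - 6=0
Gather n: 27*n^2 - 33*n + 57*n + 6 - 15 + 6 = 27*n^2 + 24*n - 3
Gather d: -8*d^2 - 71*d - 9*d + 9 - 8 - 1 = -8*d^2 - 80*d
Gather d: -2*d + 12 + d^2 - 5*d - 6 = d^2 - 7*d + 6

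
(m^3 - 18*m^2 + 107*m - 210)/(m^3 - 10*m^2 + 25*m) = (m^2 - 13*m + 42)/(m*(m - 5))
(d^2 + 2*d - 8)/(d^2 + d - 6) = (d + 4)/(d + 3)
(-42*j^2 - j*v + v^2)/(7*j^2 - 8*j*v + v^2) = (6*j + v)/(-j + v)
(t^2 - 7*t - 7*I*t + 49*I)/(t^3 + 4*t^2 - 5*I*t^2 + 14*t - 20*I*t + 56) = (t - 7)/(t^2 + 2*t*(2 + I) + 8*I)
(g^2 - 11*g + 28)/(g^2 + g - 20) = (g - 7)/(g + 5)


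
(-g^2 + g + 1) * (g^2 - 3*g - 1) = -g^4 + 4*g^3 - g^2 - 4*g - 1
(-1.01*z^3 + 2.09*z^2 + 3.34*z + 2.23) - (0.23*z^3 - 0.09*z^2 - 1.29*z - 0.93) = -1.24*z^3 + 2.18*z^2 + 4.63*z + 3.16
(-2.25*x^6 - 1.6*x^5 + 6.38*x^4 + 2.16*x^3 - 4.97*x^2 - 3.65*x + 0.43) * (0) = 0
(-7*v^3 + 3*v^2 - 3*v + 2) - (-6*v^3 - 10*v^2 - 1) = -v^3 + 13*v^2 - 3*v + 3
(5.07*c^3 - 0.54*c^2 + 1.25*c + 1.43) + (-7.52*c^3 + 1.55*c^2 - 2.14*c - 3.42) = -2.45*c^3 + 1.01*c^2 - 0.89*c - 1.99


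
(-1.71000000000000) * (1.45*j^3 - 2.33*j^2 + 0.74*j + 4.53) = -2.4795*j^3 + 3.9843*j^2 - 1.2654*j - 7.7463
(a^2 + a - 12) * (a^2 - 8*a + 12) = a^4 - 7*a^3 - 8*a^2 + 108*a - 144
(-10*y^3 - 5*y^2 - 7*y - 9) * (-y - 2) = 10*y^4 + 25*y^3 + 17*y^2 + 23*y + 18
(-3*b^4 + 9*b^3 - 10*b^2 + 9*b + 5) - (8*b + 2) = -3*b^4 + 9*b^3 - 10*b^2 + b + 3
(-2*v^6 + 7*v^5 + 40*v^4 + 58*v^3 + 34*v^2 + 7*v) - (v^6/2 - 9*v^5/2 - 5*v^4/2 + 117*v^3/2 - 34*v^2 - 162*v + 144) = -5*v^6/2 + 23*v^5/2 + 85*v^4/2 - v^3/2 + 68*v^2 + 169*v - 144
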